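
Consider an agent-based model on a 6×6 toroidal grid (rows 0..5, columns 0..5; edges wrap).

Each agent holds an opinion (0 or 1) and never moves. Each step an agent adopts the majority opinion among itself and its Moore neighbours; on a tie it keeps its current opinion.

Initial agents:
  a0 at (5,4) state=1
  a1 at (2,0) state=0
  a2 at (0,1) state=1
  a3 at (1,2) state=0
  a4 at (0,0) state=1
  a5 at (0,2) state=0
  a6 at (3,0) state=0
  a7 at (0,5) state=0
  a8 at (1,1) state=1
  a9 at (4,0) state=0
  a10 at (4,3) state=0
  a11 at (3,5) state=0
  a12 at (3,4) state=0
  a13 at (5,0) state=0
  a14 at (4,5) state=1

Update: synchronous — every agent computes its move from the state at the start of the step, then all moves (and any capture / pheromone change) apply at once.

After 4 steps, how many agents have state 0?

12

t=1: a0@(5,4):1 a1@(2,0):0 a2@(0,1):1 a3@(1,2):0 a4@(0,0):1 a5@(0,2):0 a6@(3,0):0 a7@(0,5):0 a8@(1,1):1 a9@(4,0):0 a10@(4,3):0 a11@(3,5):0 a12@(3,4):0 a13@(5,0):0 a14@(4,5):0
t=2: a0@(5,4):0 a1@(2,0):0 a2@(0,1):1 a3@(1,2):0 a4@(0,0):1 a5@(0,2):0 a6@(3,0):0 a7@(0,5):0 a8@(1,1):1 a9@(4,0):0 a10@(4,3):0 a11@(3,5):0 a12@(3,4):0 a13@(5,0):0 a14@(4,5):0
t=3: (unchanged — steady state)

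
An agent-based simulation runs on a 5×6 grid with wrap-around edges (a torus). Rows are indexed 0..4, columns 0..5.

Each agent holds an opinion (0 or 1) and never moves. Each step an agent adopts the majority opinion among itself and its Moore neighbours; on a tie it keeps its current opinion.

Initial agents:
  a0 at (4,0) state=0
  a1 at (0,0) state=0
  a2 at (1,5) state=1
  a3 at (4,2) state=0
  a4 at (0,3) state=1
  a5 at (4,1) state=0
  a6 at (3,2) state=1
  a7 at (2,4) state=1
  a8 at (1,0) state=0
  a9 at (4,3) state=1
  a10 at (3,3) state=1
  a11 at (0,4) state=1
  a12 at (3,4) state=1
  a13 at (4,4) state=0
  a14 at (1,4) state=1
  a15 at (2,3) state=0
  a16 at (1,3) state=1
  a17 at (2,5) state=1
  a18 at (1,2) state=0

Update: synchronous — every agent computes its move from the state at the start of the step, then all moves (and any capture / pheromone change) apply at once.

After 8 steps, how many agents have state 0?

t=1: a0@(4,0):0 a1@(0,0):0 a2@(1,5):1 a3@(4,2):1 a4@(0,3):1 a5@(4,1):0 a6@(3,2):1 a7@(2,4):1 a8@(1,0):0 a9@(4,3):1 a10@(3,3):1 a11@(0,4):1 a12@(3,4):1 a13@(4,4):1 a14@(1,4):1 a15@(2,3):1 a16@(1,3):1 a17@(2,5):1 a18@(1,2):0
t=2: a0@(4,0):0 a1@(0,0):0 a2@(1,5):1 a3@(4,2):1 a4@(0,3):1 a5@(4,1):0 a6@(3,2):1 a7@(2,4):1 a8@(1,0):0 a9@(4,3):1 a10@(3,3):1 a11@(0,4):1 a12@(3,4):1 a13@(4,4):1 a14@(1,4):1 a15@(2,3):1 a16@(1,3):1 a17@(2,5):1 a18@(1,2):1
t=3: (unchanged — steady state)

4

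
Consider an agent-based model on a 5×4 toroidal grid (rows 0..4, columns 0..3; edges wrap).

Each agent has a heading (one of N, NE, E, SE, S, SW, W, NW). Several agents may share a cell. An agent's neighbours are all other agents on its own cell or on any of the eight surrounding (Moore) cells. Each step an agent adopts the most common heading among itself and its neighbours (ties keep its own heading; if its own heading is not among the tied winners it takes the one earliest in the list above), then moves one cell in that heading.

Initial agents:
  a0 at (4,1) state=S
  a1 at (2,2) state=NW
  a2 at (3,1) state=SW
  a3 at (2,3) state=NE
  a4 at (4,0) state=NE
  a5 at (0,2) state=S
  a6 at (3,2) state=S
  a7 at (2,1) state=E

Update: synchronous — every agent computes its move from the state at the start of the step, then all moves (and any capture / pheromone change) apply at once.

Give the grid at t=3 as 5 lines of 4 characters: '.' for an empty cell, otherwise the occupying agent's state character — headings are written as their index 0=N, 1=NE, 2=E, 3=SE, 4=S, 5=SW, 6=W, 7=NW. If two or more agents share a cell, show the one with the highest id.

.4..
.44.
24..
.44.
....

t=1: a0@(0,1):S a1@(1,1):NW a2@(4,1):S a3@(1,0):NE a4@(3,1):NE a5@(1,2):S a6@(4,2):S a7@(2,2):E
t=2: a0@(1,1):S a1@(2,1):S a2@(0,1):S a3@(0,1):NE a4@(4,1):S a5@(2,2):S a6@(0,2):S a7@(2,3):E
t=3: a0@(2,1):S a1@(3,1):S a2@(1,1):S a3@(1,1):S a4@(0,1):S a5@(3,2):S a6@(1,2):S a7@(2,0):E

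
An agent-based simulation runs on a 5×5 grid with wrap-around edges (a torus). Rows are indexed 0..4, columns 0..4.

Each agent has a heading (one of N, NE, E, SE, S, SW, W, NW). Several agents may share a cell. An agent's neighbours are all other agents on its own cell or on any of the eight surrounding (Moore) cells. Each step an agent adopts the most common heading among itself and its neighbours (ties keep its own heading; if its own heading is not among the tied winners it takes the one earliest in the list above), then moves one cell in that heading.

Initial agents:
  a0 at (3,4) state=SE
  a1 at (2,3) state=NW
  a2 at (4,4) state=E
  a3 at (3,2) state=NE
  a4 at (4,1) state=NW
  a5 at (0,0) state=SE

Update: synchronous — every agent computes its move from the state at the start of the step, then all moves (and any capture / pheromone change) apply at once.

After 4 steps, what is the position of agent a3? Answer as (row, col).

t=1: a0@(4,0):SE a1@(1,2):NW a2@(0,0):SE a3@(2,1):NW a4@(3,0):NW a5@(1,1):SE
t=2: a0@(0,1):SE a1@(0,1):NW a2@(1,1):SE a3@(1,0):NW a4@(2,4):NW a5@(2,2):SE
t=3: a0@(1,2):SE a1@(4,0):NW a2@(2,2):SE a3@(0,4):NW a4@(1,3):NW a5@(3,3):SE
t=4: a0@(2,3):SE a1@(3,4):NW a2@(3,3):SE a3@(4,3):NW a4@(0,2):NW a5@(4,4):SE

(4, 3)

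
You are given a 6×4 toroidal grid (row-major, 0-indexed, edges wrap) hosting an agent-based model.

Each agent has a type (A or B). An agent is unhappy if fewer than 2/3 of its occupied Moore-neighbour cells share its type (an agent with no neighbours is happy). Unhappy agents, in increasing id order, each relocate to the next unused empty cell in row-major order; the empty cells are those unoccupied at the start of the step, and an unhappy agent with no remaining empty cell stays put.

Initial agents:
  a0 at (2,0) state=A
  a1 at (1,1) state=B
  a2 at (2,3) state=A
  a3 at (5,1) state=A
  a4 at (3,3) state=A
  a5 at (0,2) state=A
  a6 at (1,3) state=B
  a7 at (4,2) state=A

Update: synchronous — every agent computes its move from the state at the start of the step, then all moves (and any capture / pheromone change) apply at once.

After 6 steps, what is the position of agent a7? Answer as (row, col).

(4, 2)

t=1: a0@(0,0):A a1@(0,1):B a2@(2,3):A a3@(5,1):A a4@(3,3):A a5@(0,3):A a6@(1,0):B a7@(4,2):A
t=2: a0@(0,2):A a1@(1,1):B a2@(1,2):A a3@(5,1):A a4@(3,3):A a5@(1,3):A a6@(2,0):B a7@(4,2):A
t=3: a0@(0,2):A a1@(0,0):B a2@(1,2):A a3@(5,1):A a4@(0,1):A a5@(1,3):A a6@(0,3):B a7@(4,2):A
t=4: a0@(0,2):A a1@(1,0):B a2@(1,2):A a3@(5,1):A a4@(0,1):A a5@(1,1):A a6@(2,0):B a7@(4,2):A
t=5: a0@(0,2):A a1@(0,0):B a2@(1,2):A a3@(5,1):A a4@(0,1):A a5@(0,3):A a6@(1,3):B a7@(4,2):A
t=6: a0@(0,2):A a1@(1,0):B a2@(1,2):A a3@(5,1):A a4@(0,1):A a5@(1,1):A a6@(2,0):B a7@(4,2):A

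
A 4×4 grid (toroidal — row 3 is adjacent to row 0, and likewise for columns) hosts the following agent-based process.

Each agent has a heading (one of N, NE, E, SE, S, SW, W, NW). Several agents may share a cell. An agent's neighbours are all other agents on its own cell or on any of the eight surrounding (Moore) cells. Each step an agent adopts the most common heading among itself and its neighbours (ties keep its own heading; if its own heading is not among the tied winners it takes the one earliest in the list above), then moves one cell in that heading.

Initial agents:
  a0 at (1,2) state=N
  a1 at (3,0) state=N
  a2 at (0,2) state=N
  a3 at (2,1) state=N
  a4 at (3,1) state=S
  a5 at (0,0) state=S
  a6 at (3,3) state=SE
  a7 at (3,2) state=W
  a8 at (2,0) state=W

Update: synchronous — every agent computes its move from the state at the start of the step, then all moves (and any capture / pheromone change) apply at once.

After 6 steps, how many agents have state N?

9

t=1: a0@(0,2):N a1@(2,0):N a2@(3,2):N a3@(1,1):N a4@(2,1):N a5@(1,0):S a6@(2,3):N a7@(2,2):N a8@(1,0):N
t=2: a0@(3,2):N a1@(1,0):N a2@(2,2):N a3@(0,1):N a4@(1,1):N a5@(0,0):N a6@(1,3):N a7@(1,2):N a8@(0,0):N
t=3: a0@(2,2):N a1@(0,0):N a2@(1,2):N a3@(3,1):N a4@(0,1):N a5@(3,0):N a6@(0,3):N a7@(0,2):N a8@(3,0):N
t=4: a0@(1,2):N a1@(3,0):N a2@(0,2):N a3@(2,1):N a4@(3,1):N a5@(2,0):N a6@(3,3):N a7@(3,2):N a8@(2,0):N
t=5: a0@(0,2):N a1@(2,0):N a2@(3,2):N a3@(1,1):N a4@(2,1):N a5@(1,0):N a6@(2,3):N a7@(2,2):N a8@(1,0):N
t=6: a0@(3,2):N a1@(1,0):N a2@(2,2):N a3@(0,1):N a4@(1,1):N a5@(0,0):N a6@(1,3):N a7@(1,2):N a8@(0,0):N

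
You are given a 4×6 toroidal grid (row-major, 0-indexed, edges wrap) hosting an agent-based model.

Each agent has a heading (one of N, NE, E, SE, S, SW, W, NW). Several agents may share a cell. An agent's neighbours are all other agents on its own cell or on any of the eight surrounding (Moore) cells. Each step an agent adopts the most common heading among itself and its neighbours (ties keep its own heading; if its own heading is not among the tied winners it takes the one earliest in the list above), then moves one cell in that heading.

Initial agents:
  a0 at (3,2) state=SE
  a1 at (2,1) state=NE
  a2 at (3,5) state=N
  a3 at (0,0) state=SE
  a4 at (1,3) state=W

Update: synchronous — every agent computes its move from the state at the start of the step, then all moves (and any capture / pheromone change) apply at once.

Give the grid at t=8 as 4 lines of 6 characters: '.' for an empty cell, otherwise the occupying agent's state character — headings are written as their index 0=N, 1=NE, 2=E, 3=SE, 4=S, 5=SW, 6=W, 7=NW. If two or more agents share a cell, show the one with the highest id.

t=1: a0@(0,3):SE a1@(1,2):NE a2@(2,5):N a3@(1,1):SE a4@(1,2):W
t=2: a0@(1,4):SE a1@(2,3):SE a2@(1,5):N a3@(2,2):SE a4@(2,3):SE
t=3: a0@(2,5):SE a1@(3,4):SE a2@(0,5):N a3@(3,3):SE a4@(3,4):SE
t=4: a0@(3,0):SE a1@(0,5):SE a2@(1,0):SE a3@(0,4):SE a4@(0,5):SE
t=5: a0@(0,1):SE a1@(1,0):SE a2@(2,1):SE a3@(1,5):SE a4@(1,0):SE
t=6: a0@(1,2):SE a1@(2,1):SE a2@(3,2):SE a3@(2,0):SE a4@(2,1):SE
t=7: a0@(2,3):SE a1@(3,2):SE a2@(0,3):SE a3@(3,1):SE a4@(3,2):SE
t=8: a0@(3,4):SE a1@(0,3):SE a2@(1,4):SE a3@(0,2):SE a4@(0,3):SE

..33..
....3.
......
....3.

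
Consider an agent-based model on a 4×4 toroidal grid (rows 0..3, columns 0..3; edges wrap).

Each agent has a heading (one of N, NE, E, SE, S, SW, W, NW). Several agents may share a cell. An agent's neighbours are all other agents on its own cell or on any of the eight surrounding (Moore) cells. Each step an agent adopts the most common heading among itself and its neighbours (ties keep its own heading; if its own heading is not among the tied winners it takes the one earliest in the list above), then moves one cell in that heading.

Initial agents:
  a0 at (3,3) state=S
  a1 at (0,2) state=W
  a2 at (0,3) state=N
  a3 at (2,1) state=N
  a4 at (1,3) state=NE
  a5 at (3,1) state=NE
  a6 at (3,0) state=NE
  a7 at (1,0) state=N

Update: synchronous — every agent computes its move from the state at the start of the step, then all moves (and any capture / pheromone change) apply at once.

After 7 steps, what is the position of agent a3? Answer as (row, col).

t=1: a0@(0,3):S a1@(3,3):NE a2@(3,3):N a3@(1,1):N a4@(0,3):N a5@(2,2):NE a6@(2,1):NE a7@(0,0):N
t=2: a0@(3,3):N a1@(2,3):N a2@(2,3):N a3@(0,1):N a4@(3,3):N a5@(1,3):NE a6@(1,2):NE a7@(3,0):N
t=3: a0@(2,3):N a1@(1,3):N a2@(1,3):N a3@(3,1):N a4@(2,3):N a5@(0,0):NE a6@(0,2):N a7@(2,0):N
t=4: a0@(1,3):N a1@(0,3):N a2@(0,3):N a3@(2,1):N a4@(1,3):N a5@(3,0):N a6@(3,2):N a7@(1,0):N
t=5: a0@(0,3):N a1@(3,3):N a2@(3,3):N a3@(1,1):N a4@(0,3):N a5@(2,0):N a6@(2,2):N a7@(0,0):N
t=6: a0@(3,3):N a1@(2,3):N a2@(2,3):N a3@(0,1):N a4@(3,3):N a5@(1,0):N a6@(1,2):N a7@(3,0):N
t=7: a0@(2,3):N a1@(1,3):N a2@(1,3):N a3@(3,1):N a4@(2,3):N a5@(0,0):N a6@(0,2):N a7@(2,0):N

(3, 1)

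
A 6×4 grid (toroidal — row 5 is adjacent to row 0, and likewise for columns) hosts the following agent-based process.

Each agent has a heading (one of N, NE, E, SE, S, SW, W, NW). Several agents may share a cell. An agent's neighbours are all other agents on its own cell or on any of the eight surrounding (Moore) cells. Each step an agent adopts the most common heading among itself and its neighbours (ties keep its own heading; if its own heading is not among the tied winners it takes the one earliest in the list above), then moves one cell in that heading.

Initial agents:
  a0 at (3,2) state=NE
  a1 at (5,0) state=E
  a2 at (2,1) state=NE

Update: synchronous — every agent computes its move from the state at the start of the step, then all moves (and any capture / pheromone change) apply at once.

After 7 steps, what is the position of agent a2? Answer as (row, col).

t=1: a0@(2,3):NE a1@(5,1):E a2@(1,2):NE
t=2: a0@(1,0):NE a1@(5,2):E a2@(0,3):NE
t=3: a0@(0,1):NE a1@(5,3):E a2@(5,0):NE
t=4: a0@(5,2):NE a1@(5,0):E a2@(4,1):NE
t=5: a0@(4,3):NE a1@(5,1):E a2@(3,2):NE
t=6: a0@(3,0):NE a1@(5,2):E a2@(2,3):NE
t=7: a0@(2,1):NE a1@(5,3):E a2@(1,0):NE

(1, 0)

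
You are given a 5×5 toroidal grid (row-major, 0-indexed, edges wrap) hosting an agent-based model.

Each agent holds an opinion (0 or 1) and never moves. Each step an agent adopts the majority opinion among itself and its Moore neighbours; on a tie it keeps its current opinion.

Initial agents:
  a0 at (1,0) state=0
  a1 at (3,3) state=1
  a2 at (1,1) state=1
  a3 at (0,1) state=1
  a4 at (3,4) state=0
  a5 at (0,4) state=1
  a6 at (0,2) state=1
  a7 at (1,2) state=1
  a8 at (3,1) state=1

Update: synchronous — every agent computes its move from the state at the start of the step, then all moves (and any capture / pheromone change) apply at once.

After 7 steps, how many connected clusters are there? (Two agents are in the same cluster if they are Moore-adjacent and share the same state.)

t=1: a0@(1,0):1 a1@(3,3):1 a2@(1,1):1 a3@(0,1):1 a4@(3,4):0 a5@(0,4):1 a6@(0,2):1 a7@(1,2):1 a8@(3,1):1
t=2: (unchanged — steady state)

4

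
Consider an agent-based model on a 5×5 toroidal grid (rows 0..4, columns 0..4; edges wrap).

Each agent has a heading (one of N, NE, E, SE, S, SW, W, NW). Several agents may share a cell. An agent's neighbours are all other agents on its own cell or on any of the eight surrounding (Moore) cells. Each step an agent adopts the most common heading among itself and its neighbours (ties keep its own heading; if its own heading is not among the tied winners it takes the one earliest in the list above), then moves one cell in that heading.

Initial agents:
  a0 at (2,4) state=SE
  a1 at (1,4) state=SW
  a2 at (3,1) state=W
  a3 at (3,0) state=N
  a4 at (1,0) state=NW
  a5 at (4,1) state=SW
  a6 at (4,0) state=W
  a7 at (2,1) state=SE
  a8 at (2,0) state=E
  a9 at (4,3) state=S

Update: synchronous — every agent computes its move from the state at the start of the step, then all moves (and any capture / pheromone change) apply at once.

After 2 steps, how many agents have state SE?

t=1: a0@(3,0):SE a1@(2,3):SW a2@(3,0):W a3@(4,1):SE a4@(2,1):SE a5@(4,0):W a6@(4,4):W a7@(3,2):SE a8@(3,1):SE a9@(0,3):S
t=2: a0@(4,1):SE a1@(3,2):SW a2@(4,1):SE a3@(0,2):SE a4@(3,2):SE a5@(4,4):W a6@(4,3):W a7@(4,3):SE a8@(4,2):SE a9@(1,3):S

6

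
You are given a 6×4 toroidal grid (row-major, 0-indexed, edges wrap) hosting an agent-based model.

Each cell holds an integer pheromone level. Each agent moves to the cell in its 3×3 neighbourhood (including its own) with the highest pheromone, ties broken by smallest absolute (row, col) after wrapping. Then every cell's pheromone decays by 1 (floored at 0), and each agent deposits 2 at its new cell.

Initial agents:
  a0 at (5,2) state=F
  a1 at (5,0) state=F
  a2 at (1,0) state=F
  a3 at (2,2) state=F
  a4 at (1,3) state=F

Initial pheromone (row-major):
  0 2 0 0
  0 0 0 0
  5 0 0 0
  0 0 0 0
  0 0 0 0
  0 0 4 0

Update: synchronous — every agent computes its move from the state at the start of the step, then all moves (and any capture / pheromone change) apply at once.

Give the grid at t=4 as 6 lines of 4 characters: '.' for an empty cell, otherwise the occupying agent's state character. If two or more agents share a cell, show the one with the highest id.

t=1: a0@(5,2) a1@(0,1) a2@(2,0) a3@(1,1) a4@(2,0) | pheromone: 0 3 0 0 / 0 2 0 0 / 8 0 0 0 / 0 0 0 0 / 0 0 0 0 / 0 0 5 0
t=2: a0@(5,2) a1@(5,2) a2@(2,0) a3@(2,0) a4@(2,0) | pheromone: 0 2 0 0 / 0 1 0 0 / 13 0 0 0 / 0 0 0 0 / 0 0 0 0 / 0 0 8 0
t=3: a0@(5,2) a1@(5,2) a2@(2,0) a3@(2,0) a4@(2,0) | pheromone: 0 1 0 0 / 0 0 0 0 / 18 0 0 0 / 0 0 0 0 / 0 0 0 0 / 0 0 11 0
t=4: a0@(5,2) a1@(5,2) a2@(2,0) a3@(2,0) a4@(2,0) | pheromone: 0 0 0 0 / 0 0 0 0 / 23 0 0 0 / 0 0 0 0 / 0 0 0 0 / 0 0 14 0

....
....
F...
....
....
..F.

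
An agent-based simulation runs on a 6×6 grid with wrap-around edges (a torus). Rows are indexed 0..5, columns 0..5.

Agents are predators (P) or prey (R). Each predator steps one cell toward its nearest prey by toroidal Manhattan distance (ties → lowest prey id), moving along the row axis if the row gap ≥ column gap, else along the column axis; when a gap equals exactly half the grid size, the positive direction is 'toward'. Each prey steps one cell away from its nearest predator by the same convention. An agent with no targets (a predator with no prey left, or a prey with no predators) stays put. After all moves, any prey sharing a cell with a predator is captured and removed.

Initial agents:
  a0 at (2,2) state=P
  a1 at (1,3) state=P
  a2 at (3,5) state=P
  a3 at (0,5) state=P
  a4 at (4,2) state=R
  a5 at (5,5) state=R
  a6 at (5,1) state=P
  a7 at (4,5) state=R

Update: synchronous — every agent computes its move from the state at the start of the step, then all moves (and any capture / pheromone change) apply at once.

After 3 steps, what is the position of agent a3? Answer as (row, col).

t=1: a0@(3,2):P a1@(2,3):P a2@(4,5):P a3@(5,5):P a4@(5,2):R a6@(4,1):P
t=2: a0@(4,2):P a1@(3,3):P a2@(4,0):P a3@(5,0):P a4@(0,2):R a6@(5,1):P
t=3: a0@(5,2):P a1@(4,3):P a2@(5,0):P a3@(5,1):P a4@(1,2):R a6@(0,1):P

(5, 1)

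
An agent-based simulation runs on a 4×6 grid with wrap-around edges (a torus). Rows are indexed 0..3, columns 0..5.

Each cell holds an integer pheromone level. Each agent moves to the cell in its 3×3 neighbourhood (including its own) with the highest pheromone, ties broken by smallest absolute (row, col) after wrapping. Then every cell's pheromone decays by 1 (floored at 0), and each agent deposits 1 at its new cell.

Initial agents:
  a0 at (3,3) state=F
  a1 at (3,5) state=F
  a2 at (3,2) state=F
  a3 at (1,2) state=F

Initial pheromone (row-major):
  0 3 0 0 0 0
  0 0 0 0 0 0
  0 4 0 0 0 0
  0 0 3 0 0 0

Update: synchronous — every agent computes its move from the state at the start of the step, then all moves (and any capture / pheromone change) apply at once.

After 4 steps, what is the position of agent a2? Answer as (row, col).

t=1: a0@(3,2) a1@(0,0) a2@(2,1) a3@(2,1) | pheromone: 1 2 0 0 0 0 / 0 0 0 0 0 0 / 0 5 0 0 0 0 / 0 0 3 0 0 0
t=2: a0@(2,1) a1@(0,1) a2@(2,1) a3@(2,1) | pheromone: 0 2 0 0 0 0 / 0 0 0 0 0 0 / 0 7 0 0 0 0 / 0 0 2 0 0 0
t=3: a0@(2,1) a1@(0,1) a2@(2,1) a3@(2,1) | pheromone: 0 2 0 0 0 0 / 0 0 0 0 0 0 / 0 9 0 0 0 0 / 0 0 1 0 0 0
t=4: a0@(2,1) a1@(0,1) a2@(2,1) a3@(2,1) | pheromone: 0 2 0 0 0 0 / 0 0 0 0 0 0 / 0 11 0 0 0 0 / 0 0 0 0 0 0

(2, 1)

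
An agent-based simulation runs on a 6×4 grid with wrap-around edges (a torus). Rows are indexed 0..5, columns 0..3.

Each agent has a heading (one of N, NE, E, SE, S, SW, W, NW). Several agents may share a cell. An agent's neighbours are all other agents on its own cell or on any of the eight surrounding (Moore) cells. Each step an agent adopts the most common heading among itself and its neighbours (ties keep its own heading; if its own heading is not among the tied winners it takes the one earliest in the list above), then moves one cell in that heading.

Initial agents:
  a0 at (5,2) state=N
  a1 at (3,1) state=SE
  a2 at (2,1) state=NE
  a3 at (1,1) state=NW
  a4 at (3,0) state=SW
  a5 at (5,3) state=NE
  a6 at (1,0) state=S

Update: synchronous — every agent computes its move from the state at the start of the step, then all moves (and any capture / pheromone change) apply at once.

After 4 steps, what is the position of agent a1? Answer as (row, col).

(1, 1)

t=1: a0@(4,2):N a1@(4,2):SE a2@(1,2):NE a3@(0,0):NW a4@(4,3):SW a5@(4,0):NE a6@(2,0):S
t=2: a0@(3,2):N a1@(5,3):SE a2@(0,3):NE a3@(5,3):NW a4@(5,2):SW a5@(3,1):NE a6@(3,0):S
t=3: a0@(2,2):N a1@(0,0):SE a2@(5,0):NE a3@(4,2):NW a4@(0,1):SW a5@(2,2):NE a6@(4,0):S
t=4: a0@(1,2):N a1@(1,1):SE a2@(4,1):NE a3@(3,1):NW a4@(1,0):SW a5@(1,3):NE a6@(5,0):S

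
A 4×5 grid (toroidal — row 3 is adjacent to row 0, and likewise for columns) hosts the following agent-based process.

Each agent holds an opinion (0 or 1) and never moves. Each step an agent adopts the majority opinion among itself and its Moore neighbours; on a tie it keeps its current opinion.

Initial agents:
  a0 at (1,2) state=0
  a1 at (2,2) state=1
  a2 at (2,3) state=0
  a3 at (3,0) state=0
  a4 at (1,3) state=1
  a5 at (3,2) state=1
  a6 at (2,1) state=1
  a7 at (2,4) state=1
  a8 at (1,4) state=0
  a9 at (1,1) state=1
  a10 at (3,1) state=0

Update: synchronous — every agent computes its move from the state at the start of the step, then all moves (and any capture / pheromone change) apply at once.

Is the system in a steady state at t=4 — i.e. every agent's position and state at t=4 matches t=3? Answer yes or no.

t=1: a0@(1,2):1 a1@(2,2):1 a2@(2,3):1 a3@(3,0):0 a4@(1,3):1 a5@(3,2):1 a6@(2,1):1 a7@(2,4):0 a8@(1,4):0 a9@(1,1):1 a10@(3,1):1
t=2: (unchanged — steady state)

yes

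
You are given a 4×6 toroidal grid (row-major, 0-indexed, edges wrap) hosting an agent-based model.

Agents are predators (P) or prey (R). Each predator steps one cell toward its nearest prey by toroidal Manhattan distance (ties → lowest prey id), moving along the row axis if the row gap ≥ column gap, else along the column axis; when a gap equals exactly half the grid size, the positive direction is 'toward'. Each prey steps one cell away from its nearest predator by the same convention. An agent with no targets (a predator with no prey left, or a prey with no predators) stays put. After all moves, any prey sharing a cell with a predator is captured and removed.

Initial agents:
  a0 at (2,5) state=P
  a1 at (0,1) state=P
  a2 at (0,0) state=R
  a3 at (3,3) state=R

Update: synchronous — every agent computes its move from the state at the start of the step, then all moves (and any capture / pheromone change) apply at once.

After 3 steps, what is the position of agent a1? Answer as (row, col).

t=1: a0@(3,5):P a1@(0,0):P a2@(0,5):R a3@(3,2):R
t=2: a0@(0,5):P a1@(0,5):P a2@(1,5):R a3@(3,1):R
t=3: a0@(1,5):P a1@(1,5):P a2@(2,5):R a3@(3,2):R

(1, 5)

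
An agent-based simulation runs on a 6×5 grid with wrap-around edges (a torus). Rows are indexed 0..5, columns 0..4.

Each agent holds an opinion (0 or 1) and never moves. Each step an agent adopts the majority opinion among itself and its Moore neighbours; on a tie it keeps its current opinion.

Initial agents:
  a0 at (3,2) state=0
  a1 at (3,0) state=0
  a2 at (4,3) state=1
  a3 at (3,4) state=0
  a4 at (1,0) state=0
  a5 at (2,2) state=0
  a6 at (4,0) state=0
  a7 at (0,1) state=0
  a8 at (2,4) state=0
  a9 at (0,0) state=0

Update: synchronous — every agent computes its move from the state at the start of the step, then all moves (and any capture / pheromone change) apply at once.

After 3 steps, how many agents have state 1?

0

t=1: a0@(3,2):0 a1@(3,0):0 a2@(4,3):0 a3@(3,4):0 a4@(1,0):0 a5@(2,2):0 a6@(4,0):0 a7@(0,1):0 a8@(2,4):0 a9@(0,0):0
t=2: (unchanged — steady state)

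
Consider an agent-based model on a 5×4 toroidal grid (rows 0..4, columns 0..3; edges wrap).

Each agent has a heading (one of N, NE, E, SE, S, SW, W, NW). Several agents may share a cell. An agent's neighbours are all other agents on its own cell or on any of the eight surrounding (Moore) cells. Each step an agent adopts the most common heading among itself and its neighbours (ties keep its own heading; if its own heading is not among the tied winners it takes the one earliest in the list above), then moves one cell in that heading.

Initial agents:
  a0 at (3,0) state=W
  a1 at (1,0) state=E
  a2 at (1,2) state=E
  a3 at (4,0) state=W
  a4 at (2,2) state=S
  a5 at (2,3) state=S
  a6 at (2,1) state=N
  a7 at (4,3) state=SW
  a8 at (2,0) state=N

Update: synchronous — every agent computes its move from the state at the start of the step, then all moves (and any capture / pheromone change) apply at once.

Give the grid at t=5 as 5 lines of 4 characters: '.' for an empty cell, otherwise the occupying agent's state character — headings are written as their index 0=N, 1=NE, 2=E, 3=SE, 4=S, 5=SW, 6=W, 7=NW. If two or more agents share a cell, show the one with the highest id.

t=1: a0@(3,3):W a1@(0,0):N a2@(2,2):S a3@(4,3):W a4@(3,2):S a5@(3,3):S a6@(1,1):N a7@(4,2):W a8@(1,0):N
t=2: a0@(3,2):W a1@(4,0):N a2@(3,2):S a3@(4,2):W a4@(4,2):S a5@(4,3):S a6@(0,1):N a7@(4,1):W a8@(0,0):N
t=3: a0@(3,1):W a1@(3,0):N a2@(4,2):S a3@(4,1):W a4@(0,2):S a5@(0,3):S a6@(4,1):N a7@(4,0):W a8@(4,0):N
t=4: a0@(3,0):W a1@(2,0):N a2@(0,2):S a3@(4,0):W a4@(1,2):S a5@(1,3):S a6@(3,1):N a7@(4,3):W a8@(3,0):N
t=5: a0@(3,3):W a1@(1,0):N a2@(1,2):S a3@(4,3):W a4@(2,2):S a5@(2,3):S a6@(2,1):N a7@(4,2):W a8@(2,0):N

....
0.4.
0044
...6
..66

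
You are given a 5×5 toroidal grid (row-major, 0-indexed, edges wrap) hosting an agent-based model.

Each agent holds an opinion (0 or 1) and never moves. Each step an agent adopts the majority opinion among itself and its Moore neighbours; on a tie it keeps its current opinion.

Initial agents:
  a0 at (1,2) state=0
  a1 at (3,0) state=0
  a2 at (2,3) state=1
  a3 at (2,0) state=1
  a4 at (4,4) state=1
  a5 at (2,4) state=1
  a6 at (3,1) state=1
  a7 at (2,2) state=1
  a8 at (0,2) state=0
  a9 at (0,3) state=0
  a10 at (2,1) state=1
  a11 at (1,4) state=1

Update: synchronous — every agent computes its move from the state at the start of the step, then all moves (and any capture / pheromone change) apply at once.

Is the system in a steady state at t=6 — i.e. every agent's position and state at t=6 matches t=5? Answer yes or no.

yes

t=1: a0@(1,2):0 a1@(3,0):1 a2@(2,3):1 a3@(2,0):1 a4@(4,4):0 a5@(2,4):1 a6@(3,1):1 a7@(2,2):1 a8@(0,2):0 a9@(0,3):0 a10@(2,1):1 a11@(1,4):1
t=2: (unchanged — steady state)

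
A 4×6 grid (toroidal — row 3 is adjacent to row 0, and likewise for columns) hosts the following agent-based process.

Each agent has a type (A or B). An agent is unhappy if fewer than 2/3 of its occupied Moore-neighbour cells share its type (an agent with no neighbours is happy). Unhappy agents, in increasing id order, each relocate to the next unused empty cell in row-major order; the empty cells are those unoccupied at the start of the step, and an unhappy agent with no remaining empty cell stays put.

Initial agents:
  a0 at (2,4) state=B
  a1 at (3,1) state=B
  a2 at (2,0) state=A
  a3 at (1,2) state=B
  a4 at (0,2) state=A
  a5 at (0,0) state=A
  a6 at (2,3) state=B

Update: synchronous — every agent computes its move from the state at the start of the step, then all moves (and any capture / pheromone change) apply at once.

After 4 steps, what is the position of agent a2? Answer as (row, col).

(1, 1)

t=1: a0@(2,4):B a1@(0,1):B a2@(0,3):A a3@(0,4):B a4@(0,5):A a5@(1,0):A a6@(2,3):B
t=2: a0@(2,4):B a1@(0,0):B a2@(0,2):A a3@(1,1):B a4@(1,2):A a5@(1,3):A a6@(2,3):B
t=3: a0@(0,1):B a1@(0,0):B a2@(0,2):A a3@(0,3):B a4@(0,4):A a5@(0,5):A a6@(1,0):B
t=4: a0@(0,1):B a1@(0,0):B a2@(1,1):A a3@(1,2):B a4@(1,3):A a5@(1,4):A a6@(1,0):B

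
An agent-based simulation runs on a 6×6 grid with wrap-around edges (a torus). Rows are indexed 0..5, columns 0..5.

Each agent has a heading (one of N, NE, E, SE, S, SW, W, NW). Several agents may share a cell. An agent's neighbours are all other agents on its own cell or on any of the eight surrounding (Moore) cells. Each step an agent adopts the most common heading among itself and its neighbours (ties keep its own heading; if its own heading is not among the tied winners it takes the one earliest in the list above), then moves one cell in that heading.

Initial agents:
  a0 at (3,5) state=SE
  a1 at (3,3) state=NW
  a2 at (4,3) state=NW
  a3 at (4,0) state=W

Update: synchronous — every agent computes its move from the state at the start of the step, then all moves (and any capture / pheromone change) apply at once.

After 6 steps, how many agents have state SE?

t=1: a0@(4,0):SE a1@(2,2):NW a2@(3,2):NW a3@(4,5):W
t=2: a0@(5,1):SE a1@(1,1):NW a2@(2,1):NW a3@(4,4):W
t=3: a0@(0,2):SE a1@(0,0):NW a2@(1,0):NW a3@(4,3):W
t=4: a0@(1,3):SE a1@(5,5):NW a2@(0,5):NW a3@(4,2):W
t=5: a0@(2,4):SE a1@(4,4):NW a2@(5,4):NW a3@(4,1):W
t=6: a0@(3,5):SE a1@(3,3):NW a2@(4,3):NW a3@(4,0):W

1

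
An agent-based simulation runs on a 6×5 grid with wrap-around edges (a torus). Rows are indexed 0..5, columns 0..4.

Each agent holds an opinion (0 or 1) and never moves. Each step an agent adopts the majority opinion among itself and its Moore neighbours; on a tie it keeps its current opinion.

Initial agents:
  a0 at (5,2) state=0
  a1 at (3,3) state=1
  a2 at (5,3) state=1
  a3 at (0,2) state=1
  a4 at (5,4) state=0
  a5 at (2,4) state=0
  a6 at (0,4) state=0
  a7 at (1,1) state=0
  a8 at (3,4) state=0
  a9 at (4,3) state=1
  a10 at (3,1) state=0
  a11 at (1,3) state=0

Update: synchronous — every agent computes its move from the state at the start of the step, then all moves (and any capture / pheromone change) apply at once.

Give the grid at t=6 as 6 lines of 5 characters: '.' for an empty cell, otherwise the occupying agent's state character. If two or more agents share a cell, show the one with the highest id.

..0.0
.0.0.
....0
.0.10
...1.
..110

t=1: a0@(5,2):1 a1@(3,3):1 a2@(5,3):1 a3@(0,2):0 a4@(5,4):0 a5@(2,4):0 a6@(0,4):0 a7@(1,1):0 a8@(3,4):0 a9@(4,3):1 a10@(3,1):0 a11@(1,3):0
t=2: (unchanged — steady state)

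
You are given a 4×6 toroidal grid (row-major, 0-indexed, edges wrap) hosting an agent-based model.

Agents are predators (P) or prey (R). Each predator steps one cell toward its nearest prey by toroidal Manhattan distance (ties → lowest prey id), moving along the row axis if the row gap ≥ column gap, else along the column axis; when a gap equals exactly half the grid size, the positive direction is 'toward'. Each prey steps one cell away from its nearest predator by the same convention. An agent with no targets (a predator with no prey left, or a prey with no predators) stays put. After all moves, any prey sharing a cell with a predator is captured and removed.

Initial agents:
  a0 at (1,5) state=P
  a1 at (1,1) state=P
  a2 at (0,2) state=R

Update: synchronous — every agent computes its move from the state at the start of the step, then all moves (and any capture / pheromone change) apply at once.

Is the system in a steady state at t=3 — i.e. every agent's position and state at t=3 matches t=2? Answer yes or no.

no

t=1: a0@(1,0):P a1@(0,1):P a2@(3,2):R
t=2: a0@(2,0):P a1@(3,1):P a2@(2,2):R
t=3: a0@(2,1):P a1@(2,1):P a2@(2,3):R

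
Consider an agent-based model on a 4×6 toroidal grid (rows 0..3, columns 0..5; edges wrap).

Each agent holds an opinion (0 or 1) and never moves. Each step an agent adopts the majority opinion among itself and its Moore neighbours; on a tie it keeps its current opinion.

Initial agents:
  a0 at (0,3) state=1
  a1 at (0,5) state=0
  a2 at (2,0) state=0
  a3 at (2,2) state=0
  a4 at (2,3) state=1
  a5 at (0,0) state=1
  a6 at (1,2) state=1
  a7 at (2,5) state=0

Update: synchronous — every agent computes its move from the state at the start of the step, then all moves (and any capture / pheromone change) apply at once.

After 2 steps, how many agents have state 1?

t=1: a0@(0,3):1 a1@(0,5):0 a2@(2,0):0 a3@(2,2):1 a4@(2,3):1 a5@(0,0):1 a6@(1,2):1 a7@(2,5):0
t=2: (unchanged — steady state)

5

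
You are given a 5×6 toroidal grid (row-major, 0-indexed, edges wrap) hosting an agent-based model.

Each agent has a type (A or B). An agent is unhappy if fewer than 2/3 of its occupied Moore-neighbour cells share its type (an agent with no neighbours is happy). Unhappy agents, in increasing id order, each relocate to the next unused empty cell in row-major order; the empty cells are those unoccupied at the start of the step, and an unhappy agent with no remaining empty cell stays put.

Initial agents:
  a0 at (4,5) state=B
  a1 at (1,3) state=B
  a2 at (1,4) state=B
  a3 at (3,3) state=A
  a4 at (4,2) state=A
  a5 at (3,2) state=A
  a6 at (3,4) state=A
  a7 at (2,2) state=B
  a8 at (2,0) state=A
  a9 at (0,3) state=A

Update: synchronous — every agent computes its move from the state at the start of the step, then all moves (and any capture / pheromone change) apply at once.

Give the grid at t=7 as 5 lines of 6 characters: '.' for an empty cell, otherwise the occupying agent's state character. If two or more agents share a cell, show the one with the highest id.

..BBBA
...AB.
.AA...
..AA..
......

t=1: a0@(0,0):B a1@(1,3):B a2@(0,1):B a3@(3,3):A a4@(4,2):A a5@(3,2):A a6@(0,2):A a7@(0,4):B a8@(2,0):A a9@(0,5):A
t=2: a0@(0,3):B a1@(1,0):B a2@(1,1):B a3@(3,3):A a4@(4,2):A a5@(3,2):A a6@(1,2):A a7@(1,4):B a8@(2,0):A a9@(1,5):A
t=3: a0@(0,0):B a1@(0,1):B a2@(0,2):B a3@(3,3):A a4@(4,2):A a5@(3,2):A a6@(0,4):A a7@(0,5):B a8@(1,3):A a9@(2,1):A
t=4: a0@(0,0):B a1@(0,1):B a2@(0,3):B a3@(3,3):A a4@(1,0):A a5@(3,2):A a6@(1,1):A a7@(1,2):B a8@(1,4):A a9@(2,1):A
t=5: a0@(0,2):B a1@(0,4):B a2@(0,5):B a3@(3,3):A a4@(1,3):A a5@(3,2):A a6@(1,5):A a7@(2,0):B a8@(2,2):A a9@(2,1):A
t=6: a0@(0,0):B a1@(0,1):B a2@(0,3):B a3@(3,3):A a4@(1,0):A a5@(3,2):A a6@(1,1):A a7@(1,2):B a8@(2,2):A a9@(2,1):A
t=7: a0@(0,2):B a1@(0,4):B a2@(0,3):B a3@(3,3):A a4@(0,5):A a5@(3,2):A a6@(1,3):A a7@(1,4):B a8@(2,2):A a9@(2,1):A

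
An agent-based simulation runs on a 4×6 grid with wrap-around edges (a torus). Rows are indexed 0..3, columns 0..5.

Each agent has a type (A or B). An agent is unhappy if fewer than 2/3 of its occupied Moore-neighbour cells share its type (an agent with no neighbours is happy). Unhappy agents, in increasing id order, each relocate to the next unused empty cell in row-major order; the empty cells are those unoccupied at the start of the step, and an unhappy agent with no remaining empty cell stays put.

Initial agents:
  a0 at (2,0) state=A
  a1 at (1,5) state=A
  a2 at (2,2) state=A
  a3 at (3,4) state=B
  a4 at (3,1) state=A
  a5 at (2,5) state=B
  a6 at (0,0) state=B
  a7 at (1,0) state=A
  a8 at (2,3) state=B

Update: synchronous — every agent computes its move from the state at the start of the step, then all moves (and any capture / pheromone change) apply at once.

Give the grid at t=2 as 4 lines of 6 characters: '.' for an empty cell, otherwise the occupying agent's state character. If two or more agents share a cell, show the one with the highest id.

AA.BB.
A.AB..
......
.A..B.

t=1: a0@(2,0):A a1@(0,1):A a2@(0,2):A a3@(3,4):B a4@(3,1):A a5@(0,3):B a6@(0,4):B a7@(0,5):A a8@(1,1):B
t=2: a0@(0,0):A a1@(0,1):A a2@(1,0):A a3@(3,4):B a4@(3,1):A a5@(0,3):B a6@(0,4):B a7@(1,2):A a8@(1,3):B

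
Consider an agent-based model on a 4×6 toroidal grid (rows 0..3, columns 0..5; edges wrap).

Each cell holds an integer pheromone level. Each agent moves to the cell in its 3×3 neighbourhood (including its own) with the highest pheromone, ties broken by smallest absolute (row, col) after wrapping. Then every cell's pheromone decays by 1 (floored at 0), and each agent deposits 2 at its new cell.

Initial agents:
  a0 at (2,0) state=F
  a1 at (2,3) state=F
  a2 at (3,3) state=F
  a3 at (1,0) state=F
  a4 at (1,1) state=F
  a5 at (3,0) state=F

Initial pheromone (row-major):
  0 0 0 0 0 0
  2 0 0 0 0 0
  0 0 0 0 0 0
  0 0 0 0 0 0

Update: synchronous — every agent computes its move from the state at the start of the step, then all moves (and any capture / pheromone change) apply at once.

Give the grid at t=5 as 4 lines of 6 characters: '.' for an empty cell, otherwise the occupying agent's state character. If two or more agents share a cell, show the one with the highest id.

t=1: a0@(1,0) a1@(1,2) a2@(0,2) a3@(1,0) a4@(1,0) a5@(0,0) | pheromone: 2 0 2 0 0 0 / 7 0 2 0 0 0 / 0 0 0 0 0 0 / 0 0 0 0 0 0
t=2: a0@(1,0) a1@(0,2) a2@(0,2) a3@(1,0) a4@(1,0) a5@(1,0) | pheromone: 1 0 5 0 0 0 / 14 0 1 0 0 0 / 0 0 0 0 0 0 / 0 0 0 0 0 0
t=3: a0@(1,0) a1@(0,2) a2@(0,2) a3@(1,0) a4@(1,0) a5@(1,0) | pheromone: 0 0 8 0 0 0 / 21 0 0 0 0 0 / 0 0 0 0 0 0 / 0 0 0 0 0 0
t=4: a0@(1,0) a1@(0,2) a2@(0,2) a3@(1,0) a4@(1,0) a5@(1,0) | pheromone: 0 0 11 0 0 0 / 28 0 0 0 0 0 / 0 0 0 0 0 0 / 0 0 0 0 0 0
t=5: a0@(1,0) a1@(0,2) a2@(0,2) a3@(1,0) a4@(1,0) a5@(1,0) | pheromone: 0 0 14 0 0 0 / 35 0 0 0 0 0 / 0 0 0 0 0 0 / 0 0 0 0 0 0

..F...
F.....
......
......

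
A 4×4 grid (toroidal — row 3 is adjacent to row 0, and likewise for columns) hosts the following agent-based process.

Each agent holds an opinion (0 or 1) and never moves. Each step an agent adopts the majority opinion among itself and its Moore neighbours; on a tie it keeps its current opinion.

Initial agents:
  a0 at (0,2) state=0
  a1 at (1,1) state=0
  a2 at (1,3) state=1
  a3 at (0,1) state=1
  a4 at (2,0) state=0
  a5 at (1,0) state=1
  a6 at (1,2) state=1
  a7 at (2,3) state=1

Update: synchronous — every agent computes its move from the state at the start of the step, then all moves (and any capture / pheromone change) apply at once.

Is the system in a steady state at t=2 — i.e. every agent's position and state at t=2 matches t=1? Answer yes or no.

t=1: a0@(0,2):1 a1@(1,1):0 a2@(1,3):1 a3@(0,1):1 a4@(2,0):1 a5@(1,0):1 a6@(1,2):1 a7@(2,3):1
t=2: a0@(0,2):1 a1@(1,1):1 a2@(1,3):1 a3@(0,1):1 a4@(2,0):1 a5@(1,0):1 a6@(1,2):1 a7@(2,3):1

no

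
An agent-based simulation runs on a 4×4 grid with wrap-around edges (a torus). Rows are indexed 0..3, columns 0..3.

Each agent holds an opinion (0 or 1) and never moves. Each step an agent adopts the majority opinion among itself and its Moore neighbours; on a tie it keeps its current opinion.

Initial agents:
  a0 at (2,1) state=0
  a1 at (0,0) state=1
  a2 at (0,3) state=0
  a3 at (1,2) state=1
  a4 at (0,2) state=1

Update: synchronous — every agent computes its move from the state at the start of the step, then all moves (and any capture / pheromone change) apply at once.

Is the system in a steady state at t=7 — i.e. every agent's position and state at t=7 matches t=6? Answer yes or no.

yes

t=1: a0@(2,1):0 a1@(0,0):1 a2@(0,3):1 a3@(1,2):1 a4@(0,2):1
t=2: (unchanged — steady state)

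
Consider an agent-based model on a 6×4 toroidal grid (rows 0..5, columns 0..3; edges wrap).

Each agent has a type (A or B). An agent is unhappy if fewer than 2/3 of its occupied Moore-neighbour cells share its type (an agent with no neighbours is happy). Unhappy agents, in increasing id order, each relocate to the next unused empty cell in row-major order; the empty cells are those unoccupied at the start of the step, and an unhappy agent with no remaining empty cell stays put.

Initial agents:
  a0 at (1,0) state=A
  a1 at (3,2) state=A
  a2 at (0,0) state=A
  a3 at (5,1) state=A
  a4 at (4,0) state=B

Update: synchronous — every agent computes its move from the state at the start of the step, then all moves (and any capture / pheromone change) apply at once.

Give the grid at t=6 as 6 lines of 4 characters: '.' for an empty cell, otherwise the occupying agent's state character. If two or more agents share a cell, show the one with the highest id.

AA.B
A...
....
..A.
....
....

t=1: a0@(1,0):A a1@(3,2):A a2@(0,0):A a3@(0,1):A a4@(0,2):B
t=2: a0@(1,0):A a1@(3,2):A a2@(0,0):A a3@(0,1):A a4@(0,3):B
t=3: a0@(1,0):A a1@(3,2):A a2@(0,0):A a3@(0,1):A a4@(0,2):B
t=4: a0@(1,0):A a1@(3,2):A a2@(0,0):A a3@(0,1):A a4@(0,3):B
t=5: a0@(1,0):A a1@(3,2):A a2@(0,0):A a3@(0,1):A a4@(0,2):B
t=6: a0@(1,0):A a1@(3,2):A a2@(0,0):A a3@(0,1):A a4@(0,3):B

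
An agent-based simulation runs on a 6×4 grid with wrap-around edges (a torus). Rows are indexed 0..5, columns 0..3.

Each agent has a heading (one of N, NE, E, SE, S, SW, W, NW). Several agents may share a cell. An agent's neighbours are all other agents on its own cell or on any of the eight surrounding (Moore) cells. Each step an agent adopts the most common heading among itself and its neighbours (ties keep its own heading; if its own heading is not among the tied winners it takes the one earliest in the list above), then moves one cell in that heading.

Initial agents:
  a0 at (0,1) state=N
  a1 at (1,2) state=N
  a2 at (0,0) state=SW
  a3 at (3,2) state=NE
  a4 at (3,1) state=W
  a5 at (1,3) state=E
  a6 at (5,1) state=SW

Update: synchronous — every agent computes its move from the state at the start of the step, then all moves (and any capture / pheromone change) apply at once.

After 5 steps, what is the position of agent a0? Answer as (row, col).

(5, 3)

t=1: a0@(5,1):N a1@(0,2):N a2@(1,3):SW a3@(2,3):NE a4@(3,0):W a5@(1,0):E a6@(0,0):SW
t=2: a0@(4,1):N a1@(5,2):N a2@(2,2):SW a3@(1,0):NE a4@(3,3):W a5@(2,3):SW a6@(1,3):SW
t=3: a0@(3,1):N a1@(4,2):N a2@(3,1):SW a3@(2,3):SW a4@(4,2):SW a5@(3,2):SW a6@(2,2):SW
t=4: a0@(4,0):SW a1@(5,1):SW a2@(4,0):SW a3@(3,2):SW a4@(5,1):SW a5@(4,1):SW a6@(3,1):SW
t=5: a0@(5,3):SW a1@(0,0):SW a2@(5,3):SW a3@(4,1):SW a4@(0,0):SW a5@(5,0):SW a6@(4,0):SW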